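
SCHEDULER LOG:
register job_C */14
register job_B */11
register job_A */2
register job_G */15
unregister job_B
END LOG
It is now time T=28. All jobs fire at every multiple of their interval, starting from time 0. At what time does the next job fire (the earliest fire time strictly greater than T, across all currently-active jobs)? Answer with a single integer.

Op 1: register job_C */14 -> active={job_C:*/14}
Op 2: register job_B */11 -> active={job_B:*/11, job_C:*/14}
Op 3: register job_A */2 -> active={job_A:*/2, job_B:*/11, job_C:*/14}
Op 4: register job_G */15 -> active={job_A:*/2, job_B:*/11, job_C:*/14, job_G:*/15}
Op 5: unregister job_B -> active={job_A:*/2, job_C:*/14, job_G:*/15}
  job_A: interval 2, next fire after T=28 is 30
  job_C: interval 14, next fire after T=28 is 42
  job_G: interval 15, next fire after T=28 is 30
Earliest fire time = 30 (job job_A)

Answer: 30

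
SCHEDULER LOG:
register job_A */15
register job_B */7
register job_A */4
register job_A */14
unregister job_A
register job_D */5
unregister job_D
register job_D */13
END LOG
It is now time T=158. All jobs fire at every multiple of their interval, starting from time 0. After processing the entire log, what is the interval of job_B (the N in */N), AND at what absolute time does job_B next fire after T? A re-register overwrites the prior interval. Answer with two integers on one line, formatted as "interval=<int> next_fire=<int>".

Answer: interval=7 next_fire=161

Derivation:
Op 1: register job_A */15 -> active={job_A:*/15}
Op 2: register job_B */7 -> active={job_A:*/15, job_B:*/7}
Op 3: register job_A */4 -> active={job_A:*/4, job_B:*/7}
Op 4: register job_A */14 -> active={job_A:*/14, job_B:*/7}
Op 5: unregister job_A -> active={job_B:*/7}
Op 6: register job_D */5 -> active={job_B:*/7, job_D:*/5}
Op 7: unregister job_D -> active={job_B:*/7}
Op 8: register job_D */13 -> active={job_B:*/7, job_D:*/13}
Final interval of job_B = 7
Next fire of job_B after T=158: (158//7+1)*7 = 161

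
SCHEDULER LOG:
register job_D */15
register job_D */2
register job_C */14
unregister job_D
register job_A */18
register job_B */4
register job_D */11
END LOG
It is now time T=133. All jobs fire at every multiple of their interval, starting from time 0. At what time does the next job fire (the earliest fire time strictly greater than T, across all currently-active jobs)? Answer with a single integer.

Answer: 136

Derivation:
Op 1: register job_D */15 -> active={job_D:*/15}
Op 2: register job_D */2 -> active={job_D:*/2}
Op 3: register job_C */14 -> active={job_C:*/14, job_D:*/2}
Op 4: unregister job_D -> active={job_C:*/14}
Op 5: register job_A */18 -> active={job_A:*/18, job_C:*/14}
Op 6: register job_B */4 -> active={job_A:*/18, job_B:*/4, job_C:*/14}
Op 7: register job_D */11 -> active={job_A:*/18, job_B:*/4, job_C:*/14, job_D:*/11}
  job_A: interval 18, next fire after T=133 is 144
  job_B: interval 4, next fire after T=133 is 136
  job_C: interval 14, next fire after T=133 is 140
  job_D: interval 11, next fire after T=133 is 143
Earliest fire time = 136 (job job_B)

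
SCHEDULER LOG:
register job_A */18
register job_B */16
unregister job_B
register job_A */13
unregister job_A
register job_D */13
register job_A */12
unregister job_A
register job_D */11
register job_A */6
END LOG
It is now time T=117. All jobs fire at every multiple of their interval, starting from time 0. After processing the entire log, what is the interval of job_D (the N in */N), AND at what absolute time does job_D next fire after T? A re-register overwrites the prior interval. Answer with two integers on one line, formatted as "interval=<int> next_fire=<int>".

Answer: interval=11 next_fire=121

Derivation:
Op 1: register job_A */18 -> active={job_A:*/18}
Op 2: register job_B */16 -> active={job_A:*/18, job_B:*/16}
Op 3: unregister job_B -> active={job_A:*/18}
Op 4: register job_A */13 -> active={job_A:*/13}
Op 5: unregister job_A -> active={}
Op 6: register job_D */13 -> active={job_D:*/13}
Op 7: register job_A */12 -> active={job_A:*/12, job_D:*/13}
Op 8: unregister job_A -> active={job_D:*/13}
Op 9: register job_D */11 -> active={job_D:*/11}
Op 10: register job_A */6 -> active={job_A:*/6, job_D:*/11}
Final interval of job_D = 11
Next fire of job_D after T=117: (117//11+1)*11 = 121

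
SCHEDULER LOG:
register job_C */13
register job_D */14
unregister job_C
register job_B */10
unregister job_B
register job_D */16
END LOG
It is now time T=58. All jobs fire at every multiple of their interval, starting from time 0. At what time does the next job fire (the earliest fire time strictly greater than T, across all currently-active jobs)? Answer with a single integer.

Op 1: register job_C */13 -> active={job_C:*/13}
Op 2: register job_D */14 -> active={job_C:*/13, job_D:*/14}
Op 3: unregister job_C -> active={job_D:*/14}
Op 4: register job_B */10 -> active={job_B:*/10, job_D:*/14}
Op 5: unregister job_B -> active={job_D:*/14}
Op 6: register job_D */16 -> active={job_D:*/16}
  job_D: interval 16, next fire after T=58 is 64
Earliest fire time = 64 (job job_D)

Answer: 64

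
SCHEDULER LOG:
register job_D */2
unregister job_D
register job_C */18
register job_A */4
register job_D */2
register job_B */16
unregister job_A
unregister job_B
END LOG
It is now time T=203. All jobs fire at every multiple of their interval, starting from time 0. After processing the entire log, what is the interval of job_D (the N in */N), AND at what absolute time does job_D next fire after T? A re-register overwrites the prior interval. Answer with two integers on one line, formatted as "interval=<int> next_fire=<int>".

Answer: interval=2 next_fire=204

Derivation:
Op 1: register job_D */2 -> active={job_D:*/2}
Op 2: unregister job_D -> active={}
Op 3: register job_C */18 -> active={job_C:*/18}
Op 4: register job_A */4 -> active={job_A:*/4, job_C:*/18}
Op 5: register job_D */2 -> active={job_A:*/4, job_C:*/18, job_D:*/2}
Op 6: register job_B */16 -> active={job_A:*/4, job_B:*/16, job_C:*/18, job_D:*/2}
Op 7: unregister job_A -> active={job_B:*/16, job_C:*/18, job_D:*/2}
Op 8: unregister job_B -> active={job_C:*/18, job_D:*/2}
Final interval of job_D = 2
Next fire of job_D after T=203: (203//2+1)*2 = 204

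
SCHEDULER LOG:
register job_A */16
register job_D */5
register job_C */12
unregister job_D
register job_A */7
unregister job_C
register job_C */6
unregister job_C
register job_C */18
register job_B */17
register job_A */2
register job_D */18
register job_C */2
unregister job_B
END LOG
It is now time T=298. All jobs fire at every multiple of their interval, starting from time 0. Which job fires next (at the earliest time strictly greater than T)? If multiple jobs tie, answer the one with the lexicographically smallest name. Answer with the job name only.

Answer: job_A

Derivation:
Op 1: register job_A */16 -> active={job_A:*/16}
Op 2: register job_D */5 -> active={job_A:*/16, job_D:*/5}
Op 3: register job_C */12 -> active={job_A:*/16, job_C:*/12, job_D:*/5}
Op 4: unregister job_D -> active={job_A:*/16, job_C:*/12}
Op 5: register job_A */7 -> active={job_A:*/7, job_C:*/12}
Op 6: unregister job_C -> active={job_A:*/7}
Op 7: register job_C */6 -> active={job_A:*/7, job_C:*/6}
Op 8: unregister job_C -> active={job_A:*/7}
Op 9: register job_C */18 -> active={job_A:*/7, job_C:*/18}
Op 10: register job_B */17 -> active={job_A:*/7, job_B:*/17, job_C:*/18}
Op 11: register job_A */2 -> active={job_A:*/2, job_B:*/17, job_C:*/18}
Op 12: register job_D */18 -> active={job_A:*/2, job_B:*/17, job_C:*/18, job_D:*/18}
Op 13: register job_C */2 -> active={job_A:*/2, job_B:*/17, job_C:*/2, job_D:*/18}
Op 14: unregister job_B -> active={job_A:*/2, job_C:*/2, job_D:*/18}
  job_A: interval 2, next fire after T=298 is 300
  job_C: interval 2, next fire after T=298 is 300
  job_D: interval 18, next fire after T=298 is 306
Earliest = 300, winner (lex tiebreak) = job_A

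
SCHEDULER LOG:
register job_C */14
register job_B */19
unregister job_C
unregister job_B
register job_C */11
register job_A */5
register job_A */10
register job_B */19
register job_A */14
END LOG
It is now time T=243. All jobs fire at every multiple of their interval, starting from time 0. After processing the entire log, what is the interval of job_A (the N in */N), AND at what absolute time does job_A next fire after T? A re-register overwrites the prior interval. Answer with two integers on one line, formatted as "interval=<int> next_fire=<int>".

Op 1: register job_C */14 -> active={job_C:*/14}
Op 2: register job_B */19 -> active={job_B:*/19, job_C:*/14}
Op 3: unregister job_C -> active={job_B:*/19}
Op 4: unregister job_B -> active={}
Op 5: register job_C */11 -> active={job_C:*/11}
Op 6: register job_A */5 -> active={job_A:*/5, job_C:*/11}
Op 7: register job_A */10 -> active={job_A:*/10, job_C:*/11}
Op 8: register job_B */19 -> active={job_A:*/10, job_B:*/19, job_C:*/11}
Op 9: register job_A */14 -> active={job_A:*/14, job_B:*/19, job_C:*/11}
Final interval of job_A = 14
Next fire of job_A after T=243: (243//14+1)*14 = 252

Answer: interval=14 next_fire=252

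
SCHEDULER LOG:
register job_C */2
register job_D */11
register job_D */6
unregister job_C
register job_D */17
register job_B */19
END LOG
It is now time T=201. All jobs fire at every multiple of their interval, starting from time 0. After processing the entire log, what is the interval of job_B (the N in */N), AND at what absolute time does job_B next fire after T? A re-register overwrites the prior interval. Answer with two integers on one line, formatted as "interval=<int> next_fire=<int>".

Answer: interval=19 next_fire=209

Derivation:
Op 1: register job_C */2 -> active={job_C:*/2}
Op 2: register job_D */11 -> active={job_C:*/2, job_D:*/11}
Op 3: register job_D */6 -> active={job_C:*/2, job_D:*/6}
Op 4: unregister job_C -> active={job_D:*/6}
Op 5: register job_D */17 -> active={job_D:*/17}
Op 6: register job_B */19 -> active={job_B:*/19, job_D:*/17}
Final interval of job_B = 19
Next fire of job_B after T=201: (201//19+1)*19 = 209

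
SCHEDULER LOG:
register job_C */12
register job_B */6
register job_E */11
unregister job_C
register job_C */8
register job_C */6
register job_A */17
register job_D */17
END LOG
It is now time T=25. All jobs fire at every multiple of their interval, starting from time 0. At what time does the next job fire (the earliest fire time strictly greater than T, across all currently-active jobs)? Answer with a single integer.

Answer: 30

Derivation:
Op 1: register job_C */12 -> active={job_C:*/12}
Op 2: register job_B */6 -> active={job_B:*/6, job_C:*/12}
Op 3: register job_E */11 -> active={job_B:*/6, job_C:*/12, job_E:*/11}
Op 4: unregister job_C -> active={job_B:*/6, job_E:*/11}
Op 5: register job_C */8 -> active={job_B:*/6, job_C:*/8, job_E:*/11}
Op 6: register job_C */6 -> active={job_B:*/6, job_C:*/6, job_E:*/11}
Op 7: register job_A */17 -> active={job_A:*/17, job_B:*/6, job_C:*/6, job_E:*/11}
Op 8: register job_D */17 -> active={job_A:*/17, job_B:*/6, job_C:*/6, job_D:*/17, job_E:*/11}
  job_A: interval 17, next fire after T=25 is 34
  job_B: interval 6, next fire after T=25 is 30
  job_C: interval 6, next fire after T=25 is 30
  job_D: interval 17, next fire after T=25 is 34
  job_E: interval 11, next fire after T=25 is 33
Earliest fire time = 30 (job job_B)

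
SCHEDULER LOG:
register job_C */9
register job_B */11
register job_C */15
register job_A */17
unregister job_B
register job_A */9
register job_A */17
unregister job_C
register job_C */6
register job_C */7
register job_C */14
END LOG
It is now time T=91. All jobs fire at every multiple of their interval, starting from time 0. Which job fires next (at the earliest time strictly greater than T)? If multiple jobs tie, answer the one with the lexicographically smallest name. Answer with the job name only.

Op 1: register job_C */9 -> active={job_C:*/9}
Op 2: register job_B */11 -> active={job_B:*/11, job_C:*/9}
Op 3: register job_C */15 -> active={job_B:*/11, job_C:*/15}
Op 4: register job_A */17 -> active={job_A:*/17, job_B:*/11, job_C:*/15}
Op 5: unregister job_B -> active={job_A:*/17, job_C:*/15}
Op 6: register job_A */9 -> active={job_A:*/9, job_C:*/15}
Op 7: register job_A */17 -> active={job_A:*/17, job_C:*/15}
Op 8: unregister job_C -> active={job_A:*/17}
Op 9: register job_C */6 -> active={job_A:*/17, job_C:*/6}
Op 10: register job_C */7 -> active={job_A:*/17, job_C:*/7}
Op 11: register job_C */14 -> active={job_A:*/17, job_C:*/14}
  job_A: interval 17, next fire after T=91 is 102
  job_C: interval 14, next fire after T=91 is 98
Earliest = 98, winner (lex tiebreak) = job_C

Answer: job_C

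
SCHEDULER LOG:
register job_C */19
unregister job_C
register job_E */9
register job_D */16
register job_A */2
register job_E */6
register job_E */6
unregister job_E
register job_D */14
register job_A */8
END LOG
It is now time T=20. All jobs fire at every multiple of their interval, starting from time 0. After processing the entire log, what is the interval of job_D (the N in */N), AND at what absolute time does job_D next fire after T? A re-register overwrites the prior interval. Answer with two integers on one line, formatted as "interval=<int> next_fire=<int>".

Op 1: register job_C */19 -> active={job_C:*/19}
Op 2: unregister job_C -> active={}
Op 3: register job_E */9 -> active={job_E:*/9}
Op 4: register job_D */16 -> active={job_D:*/16, job_E:*/9}
Op 5: register job_A */2 -> active={job_A:*/2, job_D:*/16, job_E:*/9}
Op 6: register job_E */6 -> active={job_A:*/2, job_D:*/16, job_E:*/6}
Op 7: register job_E */6 -> active={job_A:*/2, job_D:*/16, job_E:*/6}
Op 8: unregister job_E -> active={job_A:*/2, job_D:*/16}
Op 9: register job_D */14 -> active={job_A:*/2, job_D:*/14}
Op 10: register job_A */8 -> active={job_A:*/8, job_D:*/14}
Final interval of job_D = 14
Next fire of job_D after T=20: (20//14+1)*14 = 28

Answer: interval=14 next_fire=28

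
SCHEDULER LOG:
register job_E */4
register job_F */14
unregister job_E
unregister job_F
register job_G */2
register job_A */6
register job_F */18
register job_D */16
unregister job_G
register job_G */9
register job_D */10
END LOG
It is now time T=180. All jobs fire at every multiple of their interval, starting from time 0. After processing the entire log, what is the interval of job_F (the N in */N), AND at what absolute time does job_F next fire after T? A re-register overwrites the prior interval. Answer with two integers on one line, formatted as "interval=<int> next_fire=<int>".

Answer: interval=18 next_fire=198

Derivation:
Op 1: register job_E */4 -> active={job_E:*/4}
Op 2: register job_F */14 -> active={job_E:*/4, job_F:*/14}
Op 3: unregister job_E -> active={job_F:*/14}
Op 4: unregister job_F -> active={}
Op 5: register job_G */2 -> active={job_G:*/2}
Op 6: register job_A */6 -> active={job_A:*/6, job_G:*/2}
Op 7: register job_F */18 -> active={job_A:*/6, job_F:*/18, job_G:*/2}
Op 8: register job_D */16 -> active={job_A:*/6, job_D:*/16, job_F:*/18, job_G:*/2}
Op 9: unregister job_G -> active={job_A:*/6, job_D:*/16, job_F:*/18}
Op 10: register job_G */9 -> active={job_A:*/6, job_D:*/16, job_F:*/18, job_G:*/9}
Op 11: register job_D */10 -> active={job_A:*/6, job_D:*/10, job_F:*/18, job_G:*/9}
Final interval of job_F = 18
Next fire of job_F after T=180: (180//18+1)*18 = 198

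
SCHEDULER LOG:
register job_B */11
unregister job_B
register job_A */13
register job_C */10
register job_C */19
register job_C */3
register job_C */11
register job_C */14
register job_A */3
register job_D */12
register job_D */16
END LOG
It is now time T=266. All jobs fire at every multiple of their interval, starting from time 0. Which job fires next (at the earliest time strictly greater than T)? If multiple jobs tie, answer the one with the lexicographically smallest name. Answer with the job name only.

Answer: job_A

Derivation:
Op 1: register job_B */11 -> active={job_B:*/11}
Op 2: unregister job_B -> active={}
Op 3: register job_A */13 -> active={job_A:*/13}
Op 4: register job_C */10 -> active={job_A:*/13, job_C:*/10}
Op 5: register job_C */19 -> active={job_A:*/13, job_C:*/19}
Op 6: register job_C */3 -> active={job_A:*/13, job_C:*/3}
Op 7: register job_C */11 -> active={job_A:*/13, job_C:*/11}
Op 8: register job_C */14 -> active={job_A:*/13, job_C:*/14}
Op 9: register job_A */3 -> active={job_A:*/3, job_C:*/14}
Op 10: register job_D */12 -> active={job_A:*/3, job_C:*/14, job_D:*/12}
Op 11: register job_D */16 -> active={job_A:*/3, job_C:*/14, job_D:*/16}
  job_A: interval 3, next fire after T=266 is 267
  job_C: interval 14, next fire after T=266 is 280
  job_D: interval 16, next fire after T=266 is 272
Earliest = 267, winner (lex tiebreak) = job_A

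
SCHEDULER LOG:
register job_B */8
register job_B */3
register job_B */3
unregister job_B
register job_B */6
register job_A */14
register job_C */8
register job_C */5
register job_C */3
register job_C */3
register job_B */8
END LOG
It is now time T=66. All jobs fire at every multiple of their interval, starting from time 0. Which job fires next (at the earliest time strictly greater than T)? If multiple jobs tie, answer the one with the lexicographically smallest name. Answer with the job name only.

Answer: job_C

Derivation:
Op 1: register job_B */8 -> active={job_B:*/8}
Op 2: register job_B */3 -> active={job_B:*/3}
Op 3: register job_B */3 -> active={job_B:*/3}
Op 4: unregister job_B -> active={}
Op 5: register job_B */6 -> active={job_B:*/6}
Op 6: register job_A */14 -> active={job_A:*/14, job_B:*/6}
Op 7: register job_C */8 -> active={job_A:*/14, job_B:*/6, job_C:*/8}
Op 8: register job_C */5 -> active={job_A:*/14, job_B:*/6, job_C:*/5}
Op 9: register job_C */3 -> active={job_A:*/14, job_B:*/6, job_C:*/3}
Op 10: register job_C */3 -> active={job_A:*/14, job_B:*/6, job_C:*/3}
Op 11: register job_B */8 -> active={job_A:*/14, job_B:*/8, job_C:*/3}
  job_A: interval 14, next fire after T=66 is 70
  job_B: interval 8, next fire after T=66 is 72
  job_C: interval 3, next fire after T=66 is 69
Earliest = 69, winner (lex tiebreak) = job_C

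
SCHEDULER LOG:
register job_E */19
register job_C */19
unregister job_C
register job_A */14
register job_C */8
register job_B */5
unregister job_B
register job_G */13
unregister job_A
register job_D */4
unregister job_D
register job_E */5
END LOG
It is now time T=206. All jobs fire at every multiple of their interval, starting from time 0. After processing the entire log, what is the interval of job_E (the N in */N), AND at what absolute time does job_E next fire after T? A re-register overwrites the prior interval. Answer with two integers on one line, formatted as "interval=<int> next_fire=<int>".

Op 1: register job_E */19 -> active={job_E:*/19}
Op 2: register job_C */19 -> active={job_C:*/19, job_E:*/19}
Op 3: unregister job_C -> active={job_E:*/19}
Op 4: register job_A */14 -> active={job_A:*/14, job_E:*/19}
Op 5: register job_C */8 -> active={job_A:*/14, job_C:*/8, job_E:*/19}
Op 6: register job_B */5 -> active={job_A:*/14, job_B:*/5, job_C:*/8, job_E:*/19}
Op 7: unregister job_B -> active={job_A:*/14, job_C:*/8, job_E:*/19}
Op 8: register job_G */13 -> active={job_A:*/14, job_C:*/8, job_E:*/19, job_G:*/13}
Op 9: unregister job_A -> active={job_C:*/8, job_E:*/19, job_G:*/13}
Op 10: register job_D */4 -> active={job_C:*/8, job_D:*/4, job_E:*/19, job_G:*/13}
Op 11: unregister job_D -> active={job_C:*/8, job_E:*/19, job_G:*/13}
Op 12: register job_E */5 -> active={job_C:*/8, job_E:*/5, job_G:*/13}
Final interval of job_E = 5
Next fire of job_E after T=206: (206//5+1)*5 = 210

Answer: interval=5 next_fire=210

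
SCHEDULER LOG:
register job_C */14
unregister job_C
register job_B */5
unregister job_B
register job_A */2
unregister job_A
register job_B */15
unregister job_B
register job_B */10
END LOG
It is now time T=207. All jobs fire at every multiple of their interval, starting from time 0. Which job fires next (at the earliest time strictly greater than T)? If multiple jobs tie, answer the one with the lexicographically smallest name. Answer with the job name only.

Answer: job_B

Derivation:
Op 1: register job_C */14 -> active={job_C:*/14}
Op 2: unregister job_C -> active={}
Op 3: register job_B */5 -> active={job_B:*/5}
Op 4: unregister job_B -> active={}
Op 5: register job_A */2 -> active={job_A:*/2}
Op 6: unregister job_A -> active={}
Op 7: register job_B */15 -> active={job_B:*/15}
Op 8: unregister job_B -> active={}
Op 9: register job_B */10 -> active={job_B:*/10}
  job_B: interval 10, next fire after T=207 is 210
Earliest = 210, winner (lex tiebreak) = job_B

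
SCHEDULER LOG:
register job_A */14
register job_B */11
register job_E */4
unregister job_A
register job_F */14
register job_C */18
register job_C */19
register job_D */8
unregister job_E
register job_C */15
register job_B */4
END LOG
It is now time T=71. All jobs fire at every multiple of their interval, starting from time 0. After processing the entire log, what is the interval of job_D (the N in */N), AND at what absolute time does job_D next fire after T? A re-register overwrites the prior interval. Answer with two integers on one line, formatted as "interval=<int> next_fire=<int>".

Answer: interval=8 next_fire=72

Derivation:
Op 1: register job_A */14 -> active={job_A:*/14}
Op 2: register job_B */11 -> active={job_A:*/14, job_B:*/11}
Op 3: register job_E */4 -> active={job_A:*/14, job_B:*/11, job_E:*/4}
Op 4: unregister job_A -> active={job_B:*/11, job_E:*/4}
Op 5: register job_F */14 -> active={job_B:*/11, job_E:*/4, job_F:*/14}
Op 6: register job_C */18 -> active={job_B:*/11, job_C:*/18, job_E:*/4, job_F:*/14}
Op 7: register job_C */19 -> active={job_B:*/11, job_C:*/19, job_E:*/4, job_F:*/14}
Op 8: register job_D */8 -> active={job_B:*/11, job_C:*/19, job_D:*/8, job_E:*/4, job_F:*/14}
Op 9: unregister job_E -> active={job_B:*/11, job_C:*/19, job_D:*/8, job_F:*/14}
Op 10: register job_C */15 -> active={job_B:*/11, job_C:*/15, job_D:*/8, job_F:*/14}
Op 11: register job_B */4 -> active={job_B:*/4, job_C:*/15, job_D:*/8, job_F:*/14}
Final interval of job_D = 8
Next fire of job_D after T=71: (71//8+1)*8 = 72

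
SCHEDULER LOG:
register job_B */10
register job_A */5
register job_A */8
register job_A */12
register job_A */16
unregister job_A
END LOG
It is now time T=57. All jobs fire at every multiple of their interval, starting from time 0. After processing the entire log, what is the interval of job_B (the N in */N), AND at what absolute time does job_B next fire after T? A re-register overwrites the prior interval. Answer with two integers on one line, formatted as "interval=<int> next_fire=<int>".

Op 1: register job_B */10 -> active={job_B:*/10}
Op 2: register job_A */5 -> active={job_A:*/5, job_B:*/10}
Op 3: register job_A */8 -> active={job_A:*/8, job_B:*/10}
Op 4: register job_A */12 -> active={job_A:*/12, job_B:*/10}
Op 5: register job_A */16 -> active={job_A:*/16, job_B:*/10}
Op 6: unregister job_A -> active={job_B:*/10}
Final interval of job_B = 10
Next fire of job_B after T=57: (57//10+1)*10 = 60

Answer: interval=10 next_fire=60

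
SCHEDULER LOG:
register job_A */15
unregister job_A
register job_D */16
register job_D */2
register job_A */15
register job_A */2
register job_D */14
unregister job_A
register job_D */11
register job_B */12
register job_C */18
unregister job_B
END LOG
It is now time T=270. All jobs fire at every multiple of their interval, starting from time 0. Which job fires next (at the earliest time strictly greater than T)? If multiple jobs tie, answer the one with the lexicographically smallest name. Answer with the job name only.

Op 1: register job_A */15 -> active={job_A:*/15}
Op 2: unregister job_A -> active={}
Op 3: register job_D */16 -> active={job_D:*/16}
Op 4: register job_D */2 -> active={job_D:*/2}
Op 5: register job_A */15 -> active={job_A:*/15, job_D:*/2}
Op 6: register job_A */2 -> active={job_A:*/2, job_D:*/2}
Op 7: register job_D */14 -> active={job_A:*/2, job_D:*/14}
Op 8: unregister job_A -> active={job_D:*/14}
Op 9: register job_D */11 -> active={job_D:*/11}
Op 10: register job_B */12 -> active={job_B:*/12, job_D:*/11}
Op 11: register job_C */18 -> active={job_B:*/12, job_C:*/18, job_D:*/11}
Op 12: unregister job_B -> active={job_C:*/18, job_D:*/11}
  job_C: interval 18, next fire after T=270 is 288
  job_D: interval 11, next fire after T=270 is 275
Earliest = 275, winner (lex tiebreak) = job_D

Answer: job_D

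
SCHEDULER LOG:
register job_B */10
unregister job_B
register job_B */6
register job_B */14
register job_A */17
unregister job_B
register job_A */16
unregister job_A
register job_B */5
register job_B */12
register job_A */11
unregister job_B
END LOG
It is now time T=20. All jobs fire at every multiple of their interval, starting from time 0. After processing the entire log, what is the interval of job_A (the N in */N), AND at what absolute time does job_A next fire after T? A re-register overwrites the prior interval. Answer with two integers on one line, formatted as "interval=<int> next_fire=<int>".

Answer: interval=11 next_fire=22

Derivation:
Op 1: register job_B */10 -> active={job_B:*/10}
Op 2: unregister job_B -> active={}
Op 3: register job_B */6 -> active={job_B:*/6}
Op 4: register job_B */14 -> active={job_B:*/14}
Op 5: register job_A */17 -> active={job_A:*/17, job_B:*/14}
Op 6: unregister job_B -> active={job_A:*/17}
Op 7: register job_A */16 -> active={job_A:*/16}
Op 8: unregister job_A -> active={}
Op 9: register job_B */5 -> active={job_B:*/5}
Op 10: register job_B */12 -> active={job_B:*/12}
Op 11: register job_A */11 -> active={job_A:*/11, job_B:*/12}
Op 12: unregister job_B -> active={job_A:*/11}
Final interval of job_A = 11
Next fire of job_A after T=20: (20//11+1)*11 = 22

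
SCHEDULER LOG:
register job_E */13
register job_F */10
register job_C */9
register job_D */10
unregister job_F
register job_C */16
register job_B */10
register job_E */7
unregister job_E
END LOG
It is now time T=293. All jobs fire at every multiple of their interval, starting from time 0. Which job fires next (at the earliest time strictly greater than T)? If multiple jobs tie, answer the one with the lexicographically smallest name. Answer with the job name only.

Op 1: register job_E */13 -> active={job_E:*/13}
Op 2: register job_F */10 -> active={job_E:*/13, job_F:*/10}
Op 3: register job_C */9 -> active={job_C:*/9, job_E:*/13, job_F:*/10}
Op 4: register job_D */10 -> active={job_C:*/9, job_D:*/10, job_E:*/13, job_F:*/10}
Op 5: unregister job_F -> active={job_C:*/9, job_D:*/10, job_E:*/13}
Op 6: register job_C */16 -> active={job_C:*/16, job_D:*/10, job_E:*/13}
Op 7: register job_B */10 -> active={job_B:*/10, job_C:*/16, job_D:*/10, job_E:*/13}
Op 8: register job_E */7 -> active={job_B:*/10, job_C:*/16, job_D:*/10, job_E:*/7}
Op 9: unregister job_E -> active={job_B:*/10, job_C:*/16, job_D:*/10}
  job_B: interval 10, next fire after T=293 is 300
  job_C: interval 16, next fire after T=293 is 304
  job_D: interval 10, next fire after T=293 is 300
Earliest = 300, winner (lex tiebreak) = job_B

Answer: job_B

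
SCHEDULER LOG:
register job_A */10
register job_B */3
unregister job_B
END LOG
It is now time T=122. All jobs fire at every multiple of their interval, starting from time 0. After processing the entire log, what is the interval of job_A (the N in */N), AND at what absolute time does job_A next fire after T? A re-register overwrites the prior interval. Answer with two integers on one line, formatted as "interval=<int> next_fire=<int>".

Op 1: register job_A */10 -> active={job_A:*/10}
Op 2: register job_B */3 -> active={job_A:*/10, job_B:*/3}
Op 3: unregister job_B -> active={job_A:*/10}
Final interval of job_A = 10
Next fire of job_A after T=122: (122//10+1)*10 = 130

Answer: interval=10 next_fire=130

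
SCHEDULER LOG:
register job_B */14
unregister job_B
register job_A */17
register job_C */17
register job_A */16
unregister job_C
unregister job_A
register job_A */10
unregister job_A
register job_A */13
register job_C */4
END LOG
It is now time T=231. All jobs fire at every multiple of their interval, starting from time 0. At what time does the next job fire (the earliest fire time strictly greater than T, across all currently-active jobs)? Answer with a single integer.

Op 1: register job_B */14 -> active={job_B:*/14}
Op 2: unregister job_B -> active={}
Op 3: register job_A */17 -> active={job_A:*/17}
Op 4: register job_C */17 -> active={job_A:*/17, job_C:*/17}
Op 5: register job_A */16 -> active={job_A:*/16, job_C:*/17}
Op 6: unregister job_C -> active={job_A:*/16}
Op 7: unregister job_A -> active={}
Op 8: register job_A */10 -> active={job_A:*/10}
Op 9: unregister job_A -> active={}
Op 10: register job_A */13 -> active={job_A:*/13}
Op 11: register job_C */4 -> active={job_A:*/13, job_C:*/4}
  job_A: interval 13, next fire after T=231 is 234
  job_C: interval 4, next fire after T=231 is 232
Earliest fire time = 232 (job job_C)

Answer: 232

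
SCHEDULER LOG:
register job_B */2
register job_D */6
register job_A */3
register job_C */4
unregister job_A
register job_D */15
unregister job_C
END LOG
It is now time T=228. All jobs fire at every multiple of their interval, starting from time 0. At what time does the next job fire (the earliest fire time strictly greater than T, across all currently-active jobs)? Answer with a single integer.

Answer: 230

Derivation:
Op 1: register job_B */2 -> active={job_B:*/2}
Op 2: register job_D */6 -> active={job_B:*/2, job_D:*/6}
Op 3: register job_A */3 -> active={job_A:*/3, job_B:*/2, job_D:*/6}
Op 4: register job_C */4 -> active={job_A:*/3, job_B:*/2, job_C:*/4, job_D:*/6}
Op 5: unregister job_A -> active={job_B:*/2, job_C:*/4, job_D:*/6}
Op 6: register job_D */15 -> active={job_B:*/2, job_C:*/4, job_D:*/15}
Op 7: unregister job_C -> active={job_B:*/2, job_D:*/15}
  job_B: interval 2, next fire after T=228 is 230
  job_D: interval 15, next fire after T=228 is 240
Earliest fire time = 230 (job job_B)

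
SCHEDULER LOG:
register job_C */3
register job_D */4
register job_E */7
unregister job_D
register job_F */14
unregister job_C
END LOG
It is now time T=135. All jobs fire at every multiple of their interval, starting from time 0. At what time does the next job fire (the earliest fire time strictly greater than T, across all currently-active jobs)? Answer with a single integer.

Op 1: register job_C */3 -> active={job_C:*/3}
Op 2: register job_D */4 -> active={job_C:*/3, job_D:*/4}
Op 3: register job_E */7 -> active={job_C:*/3, job_D:*/4, job_E:*/7}
Op 4: unregister job_D -> active={job_C:*/3, job_E:*/7}
Op 5: register job_F */14 -> active={job_C:*/3, job_E:*/7, job_F:*/14}
Op 6: unregister job_C -> active={job_E:*/7, job_F:*/14}
  job_E: interval 7, next fire after T=135 is 140
  job_F: interval 14, next fire after T=135 is 140
Earliest fire time = 140 (job job_E)

Answer: 140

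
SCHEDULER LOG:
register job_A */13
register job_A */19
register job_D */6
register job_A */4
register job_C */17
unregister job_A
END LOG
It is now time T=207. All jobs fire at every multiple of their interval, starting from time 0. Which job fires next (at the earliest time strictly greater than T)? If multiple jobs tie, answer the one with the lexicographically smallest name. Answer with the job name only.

Op 1: register job_A */13 -> active={job_A:*/13}
Op 2: register job_A */19 -> active={job_A:*/19}
Op 3: register job_D */6 -> active={job_A:*/19, job_D:*/6}
Op 4: register job_A */4 -> active={job_A:*/4, job_D:*/6}
Op 5: register job_C */17 -> active={job_A:*/4, job_C:*/17, job_D:*/6}
Op 6: unregister job_A -> active={job_C:*/17, job_D:*/6}
  job_C: interval 17, next fire after T=207 is 221
  job_D: interval 6, next fire after T=207 is 210
Earliest = 210, winner (lex tiebreak) = job_D

Answer: job_D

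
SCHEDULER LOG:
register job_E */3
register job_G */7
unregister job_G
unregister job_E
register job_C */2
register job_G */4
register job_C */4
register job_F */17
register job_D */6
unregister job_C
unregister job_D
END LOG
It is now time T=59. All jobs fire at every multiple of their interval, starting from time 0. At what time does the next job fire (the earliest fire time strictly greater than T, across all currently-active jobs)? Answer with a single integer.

Answer: 60

Derivation:
Op 1: register job_E */3 -> active={job_E:*/3}
Op 2: register job_G */7 -> active={job_E:*/3, job_G:*/7}
Op 3: unregister job_G -> active={job_E:*/3}
Op 4: unregister job_E -> active={}
Op 5: register job_C */2 -> active={job_C:*/2}
Op 6: register job_G */4 -> active={job_C:*/2, job_G:*/4}
Op 7: register job_C */4 -> active={job_C:*/4, job_G:*/4}
Op 8: register job_F */17 -> active={job_C:*/4, job_F:*/17, job_G:*/4}
Op 9: register job_D */6 -> active={job_C:*/4, job_D:*/6, job_F:*/17, job_G:*/4}
Op 10: unregister job_C -> active={job_D:*/6, job_F:*/17, job_G:*/4}
Op 11: unregister job_D -> active={job_F:*/17, job_G:*/4}
  job_F: interval 17, next fire after T=59 is 68
  job_G: interval 4, next fire after T=59 is 60
Earliest fire time = 60 (job job_G)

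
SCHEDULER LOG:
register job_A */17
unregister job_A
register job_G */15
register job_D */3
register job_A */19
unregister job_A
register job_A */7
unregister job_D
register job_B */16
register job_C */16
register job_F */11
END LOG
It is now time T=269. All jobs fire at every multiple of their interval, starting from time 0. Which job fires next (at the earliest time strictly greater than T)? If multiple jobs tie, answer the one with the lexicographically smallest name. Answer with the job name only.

Answer: job_G

Derivation:
Op 1: register job_A */17 -> active={job_A:*/17}
Op 2: unregister job_A -> active={}
Op 3: register job_G */15 -> active={job_G:*/15}
Op 4: register job_D */3 -> active={job_D:*/3, job_G:*/15}
Op 5: register job_A */19 -> active={job_A:*/19, job_D:*/3, job_G:*/15}
Op 6: unregister job_A -> active={job_D:*/3, job_G:*/15}
Op 7: register job_A */7 -> active={job_A:*/7, job_D:*/3, job_G:*/15}
Op 8: unregister job_D -> active={job_A:*/7, job_G:*/15}
Op 9: register job_B */16 -> active={job_A:*/7, job_B:*/16, job_G:*/15}
Op 10: register job_C */16 -> active={job_A:*/7, job_B:*/16, job_C:*/16, job_G:*/15}
Op 11: register job_F */11 -> active={job_A:*/7, job_B:*/16, job_C:*/16, job_F:*/11, job_G:*/15}
  job_A: interval 7, next fire after T=269 is 273
  job_B: interval 16, next fire after T=269 is 272
  job_C: interval 16, next fire after T=269 is 272
  job_F: interval 11, next fire after T=269 is 275
  job_G: interval 15, next fire after T=269 is 270
Earliest = 270, winner (lex tiebreak) = job_G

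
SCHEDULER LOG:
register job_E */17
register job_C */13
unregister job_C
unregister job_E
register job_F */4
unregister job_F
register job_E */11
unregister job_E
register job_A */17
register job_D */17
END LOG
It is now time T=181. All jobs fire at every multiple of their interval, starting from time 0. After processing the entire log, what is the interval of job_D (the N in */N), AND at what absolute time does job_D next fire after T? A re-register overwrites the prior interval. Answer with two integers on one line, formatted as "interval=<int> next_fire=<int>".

Op 1: register job_E */17 -> active={job_E:*/17}
Op 2: register job_C */13 -> active={job_C:*/13, job_E:*/17}
Op 3: unregister job_C -> active={job_E:*/17}
Op 4: unregister job_E -> active={}
Op 5: register job_F */4 -> active={job_F:*/4}
Op 6: unregister job_F -> active={}
Op 7: register job_E */11 -> active={job_E:*/11}
Op 8: unregister job_E -> active={}
Op 9: register job_A */17 -> active={job_A:*/17}
Op 10: register job_D */17 -> active={job_A:*/17, job_D:*/17}
Final interval of job_D = 17
Next fire of job_D after T=181: (181//17+1)*17 = 187

Answer: interval=17 next_fire=187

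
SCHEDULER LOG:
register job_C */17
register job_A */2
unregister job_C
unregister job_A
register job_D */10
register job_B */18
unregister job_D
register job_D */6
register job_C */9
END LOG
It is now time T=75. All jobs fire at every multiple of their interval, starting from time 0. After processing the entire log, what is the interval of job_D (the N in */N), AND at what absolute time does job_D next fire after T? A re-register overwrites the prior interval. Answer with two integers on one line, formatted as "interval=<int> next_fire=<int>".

Answer: interval=6 next_fire=78

Derivation:
Op 1: register job_C */17 -> active={job_C:*/17}
Op 2: register job_A */2 -> active={job_A:*/2, job_C:*/17}
Op 3: unregister job_C -> active={job_A:*/2}
Op 4: unregister job_A -> active={}
Op 5: register job_D */10 -> active={job_D:*/10}
Op 6: register job_B */18 -> active={job_B:*/18, job_D:*/10}
Op 7: unregister job_D -> active={job_B:*/18}
Op 8: register job_D */6 -> active={job_B:*/18, job_D:*/6}
Op 9: register job_C */9 -> active={job_B:*/18, job_C:*/9, job_D:*/6}
Final interval of job_D = 6
Next fire of job_D after T=75: (75//6+1)*6 = 78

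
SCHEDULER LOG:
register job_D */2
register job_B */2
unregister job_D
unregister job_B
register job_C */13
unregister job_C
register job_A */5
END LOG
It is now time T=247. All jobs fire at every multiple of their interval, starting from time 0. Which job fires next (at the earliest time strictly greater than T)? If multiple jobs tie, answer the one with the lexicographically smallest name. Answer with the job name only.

Answer: job_A

Derivation:
Op 1: register job_D */2 -> active={job_D:*/2}
Op 2: register job_B */2 -> active={job_B:*/2, job_D:*/2}
Op 3: unregister job_D -> active={job_B:*/2}
Op 4: unregister job_B -> active={}
Op 5: register job_C */13 -> active={job_C:*/13}
Op 6: unregister job_C -> active={}
Op 7: register job_A */5 -> active={job_A:*/5}
  job_A: interval 5, next fire after T=247 is 250
Earliest = 250, winner (lex tiebreak) = job_A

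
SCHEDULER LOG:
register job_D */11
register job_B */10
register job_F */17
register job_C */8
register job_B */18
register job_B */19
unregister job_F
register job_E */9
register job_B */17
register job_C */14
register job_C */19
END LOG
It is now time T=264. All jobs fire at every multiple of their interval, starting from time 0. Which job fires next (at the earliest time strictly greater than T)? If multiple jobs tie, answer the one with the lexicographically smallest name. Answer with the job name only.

Answer: job_C

Derivation:
Op 1: register job_D */11 -> active={job_D:*/11}
Op 2: register job_B */10 -> active={job_B:*/10, job_D:*/11}
Op 3: register job_F */17 -> active={job_B:*/10, job_D:*/11, job_F:*/17}
Op 4: register job_C */8 -> active={job_B:*/10, job_C:*/8, job_D:*/11, job_F:*/17}
Op 5: register job_B */18 -> active={job_B:*/18, job_C:*/8, job_D:*/11, job_F:*/17}
Op 6: register job_B */19 -> active={job_B:*/19, job_C:*/8, job_D:*/11, job_F:*/17}
Op 7: unregister job_F -> active={job_B:*/19, job_C:*/8, job_D:*/11}
Op 8: register job_E */9 -> active={job_B:*/19, job_C:*/8, job_D:*/11, job_E:*/9}
Op 9: register job_B */17 -> active={job_B:*/17, job_C:*/8, job_D:*/11, job_E:*/9}
Op 10: register job_C */14 -> active={job_B:*/17, job_C:*/14, job_D:*/11, job_E:*/9}
Op 11: register job_C */19 -> active={job_B:*/17, job_C:*/19, job_D:*/11, job_E:*/9}
  job_B: interval 17, next fire after T=264 is 272
  job_C: interval 19, next fire after T=264 is 266
  job_D: interval 11, next fire after T=264 is 275
  job_E: interval 9, next fire after T=264 is 270
Earliest = 266, winner (lex tiebreak) = job_C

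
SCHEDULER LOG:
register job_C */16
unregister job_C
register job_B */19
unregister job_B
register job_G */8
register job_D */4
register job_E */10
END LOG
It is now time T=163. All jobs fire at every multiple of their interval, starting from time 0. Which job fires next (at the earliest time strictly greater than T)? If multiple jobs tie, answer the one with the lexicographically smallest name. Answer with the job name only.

Op 1: register job_C */16 -> active={job_C:*/16}
Op 2: unregister job_C -> active={}
Op 3: register job_B */19 -> active={job_B:*/19}
Op 4: unregister job_B -> active={}
Op 5: register job_G */8 -> active={job_G:*/8}
Op 6: register job_D */4 -> active={job_D:*/4, job_G:*/8}
Op 7: register job_E */10 -> active={job_D:*/4, job_E:*/10, job_G:*/8}
  job_D: interval 4, next fire after T=163 is 164
  job_E: interval 10, next fire after T=163 is 170
  job_G: interval 8, next fire after T=163 is 168
Earliest = 164, winner (lex tiebreak) = job_D

Answer: job_D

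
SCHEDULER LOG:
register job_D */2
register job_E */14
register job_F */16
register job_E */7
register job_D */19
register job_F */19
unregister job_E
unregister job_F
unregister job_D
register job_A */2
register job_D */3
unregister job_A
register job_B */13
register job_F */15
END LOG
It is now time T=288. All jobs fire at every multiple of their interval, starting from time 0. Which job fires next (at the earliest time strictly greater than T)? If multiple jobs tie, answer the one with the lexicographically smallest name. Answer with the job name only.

Answer: job_D

Derivation:
Op 1: register job_D */2 -> active={job_D:*/2}
Op 2: register job_E */14 -> active={job_D:*/2, job_E:*/14}
Op 3: register job_F */16 -> active={job_D:*/2, job_E:*/14, job_F:*/16}
Op 4: register job_E */7 -> active={job_D:*/2, job_E:*/7, job_F:*/16}
Op 5: register job_D */19 -> active={job_D:*/19, job_E:*/7, job_F:*/16}
Op 6: register job_F */19 -> active={job_D:*/19, job_E:*/7, job_F:*/19}
Op 7: unregister job_E -> active={job_D:*/19, job_F:*/19}
Op 8: unregister job_F -> active={job_D:*/19}
Op 9: unregister job_D -> active={}
Op 10: register job_A */2 -> active={job_A:*/2}
Op 11: register job_D */3 -> active={job_A:*/2, job_D:*/3}
Op 12: unregister job_A -> active={job_D:*/3}
Op 13: register job_B */13 -> active={job_B:*/13, job_D:*/3}
Op 14: register job_F */15 -> active={job_B:*/13, job_D:*/3, job_F:*/15}
  job_B: interval 13, next fire after T=288 is 299
  job_D: interval 3, next fire after T=288 is 291
  job_F: interval 15, next fire after T=288 is 300
Earliest = 291, winner (lex tiebreak) = job_D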